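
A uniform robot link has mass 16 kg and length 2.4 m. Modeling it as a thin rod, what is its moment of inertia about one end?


I = (1/3) * m * L^2
= (1/3) * 16 * 2.4^2
= 0.333333 * 16 * 5.76
= 30.72 kg*m^2


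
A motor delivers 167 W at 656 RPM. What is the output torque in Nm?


omega = 656 * 2*pi/60 = 68.6962 rad/s
tau = P / omega = 167 / 68.6962
= 2.431 Nm


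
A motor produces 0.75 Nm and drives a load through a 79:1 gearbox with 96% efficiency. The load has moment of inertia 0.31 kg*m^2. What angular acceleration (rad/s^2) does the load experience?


tau_out = tau_motor * N * eta
= 0.75 * 79 * 0.96 = 56.88 Nm
alpha = tau_out / I = 56.88 / 0.31
= 183.4839 rad/s^2


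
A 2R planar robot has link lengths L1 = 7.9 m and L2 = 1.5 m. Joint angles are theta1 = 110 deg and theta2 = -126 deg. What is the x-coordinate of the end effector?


Convert angles to radians: theta1 = 1.9199, theta2 = -2.1991
x = L1*cos(theta1) + L2*cos(theta1+theta2)
x = -2.702 + 1.4419
x = -1.2601


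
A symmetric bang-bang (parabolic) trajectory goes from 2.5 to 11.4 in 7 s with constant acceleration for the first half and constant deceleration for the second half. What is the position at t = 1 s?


Symmetric rest-to-rest: each phase covers (pf-p0)/2 in time T/2. 0.5*a*(T/2)^2 = (pf-p0)/2 => a = 4*(pf-p0)/T^2
a = 4*(11.4-2.5)/7^2 = 0.7265
t = 1 is in the acceleration phase (t <= T/2).
p = p0 + 0.5*a*t^2 = 2.5 + 0.5*0.7265*1^2
= 2.8633


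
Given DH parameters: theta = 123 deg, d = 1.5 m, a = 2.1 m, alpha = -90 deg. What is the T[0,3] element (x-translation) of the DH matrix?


T[0,3] = a * cos(theta)
= 2.1 * cos(123 deg)
= 2.1 * -0.5446
= -1.1437


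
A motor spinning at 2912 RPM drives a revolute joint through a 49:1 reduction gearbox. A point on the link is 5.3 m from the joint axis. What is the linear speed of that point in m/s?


omega_motor = 2912 * 2*pi/60 = 304.9439 rad/s
omega_joint = omega_motor / 49 = 6.2233 rad/s
v = omega_joint * r = 6.2233 * 5.3
= 32.9837 m/s


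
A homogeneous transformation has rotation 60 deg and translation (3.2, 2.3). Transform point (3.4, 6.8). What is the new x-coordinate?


x' = cos(theta)*px - sin(theta)*py + tx
= 0.5*3.4 - 0.866*6.8 + 3.2
= -0.989


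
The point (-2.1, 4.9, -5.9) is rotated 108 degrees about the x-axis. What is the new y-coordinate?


Rotation about x-axis: y' = y*cos(theta) - z*sin(theta)
= 4.9 * -0.309 - -5.9 * 0.9511
= 4.0971


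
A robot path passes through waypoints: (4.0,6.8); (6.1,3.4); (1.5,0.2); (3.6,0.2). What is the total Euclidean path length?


Segment lengths:
  seg1 = sqrt((2.1)^2 + (-3.4)^2) = 3.9962
  seg2 = sqrt((-4.6)^2 + (-3.2)^2) = 5.6036
  seg3 = sqrt((2.1)^2 + (0.0)^2) = 2.1
Total = 11.6998


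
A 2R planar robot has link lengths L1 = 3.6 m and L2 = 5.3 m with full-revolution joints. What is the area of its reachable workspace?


r_max = L1 + L2 = 8.9 m
r_min = |L1 - L2| = 1.7 m
Area = pi*(r_max^2 - r_min^2)
= pi*(79.21 - 2.89)
= pi * 76.32
= 239.7664 m^2


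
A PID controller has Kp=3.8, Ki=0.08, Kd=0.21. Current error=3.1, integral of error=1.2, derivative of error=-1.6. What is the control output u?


u = Kp*e + Ki*int(e) + Kd*de/dt
= 3.8*3.1 + 0.08*1.2 + 0.21*(-1.6)
= 11.78 + 0.096 + -0.336
= 11.54


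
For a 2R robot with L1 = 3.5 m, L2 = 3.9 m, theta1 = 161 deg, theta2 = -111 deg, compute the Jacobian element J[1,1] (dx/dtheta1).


J[1,1] = -L1*sin(t1) - L2*sin(t1+t2)
= -3.5*sin(161) - 3.9*sin(50)
= -4.1271


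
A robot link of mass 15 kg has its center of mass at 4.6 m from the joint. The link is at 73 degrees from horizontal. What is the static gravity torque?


tau = m*g*L*cos(angle)
= 15 * 9.81 * 4.6 * cos(73 deg)
= 15 * 9.81 * 4.6 * 0.2924
= 197.9035 Nm


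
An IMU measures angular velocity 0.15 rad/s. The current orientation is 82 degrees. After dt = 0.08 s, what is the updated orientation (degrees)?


delta_theta = w * dt = 0.15 * 0.08 = 0.012 rad
= 0.6875 deg
theta_new = 82 + 0.6875 = 82.6875 deg


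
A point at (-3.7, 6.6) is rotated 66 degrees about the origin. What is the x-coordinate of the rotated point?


x' = x*cos(theta) - y*sin(theta)
cos(66 deg) = 0.4067, sin(66 deg) = 0.9135
x' = -3.7 * 0.4067 - 6.6 * 0.9135
= -1.5049 - 6.0294
= -7.5343


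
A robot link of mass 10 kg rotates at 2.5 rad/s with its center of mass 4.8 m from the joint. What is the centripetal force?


F = m * omega^2 * r
= 10 * 2.5^2 * 4.8
= 10 * 6.25 * 4.8
= 300.0 N


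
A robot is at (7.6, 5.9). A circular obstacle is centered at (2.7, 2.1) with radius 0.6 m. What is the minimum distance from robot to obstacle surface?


center_dist = sqrt((7.6-2.7)^2 + (5.9-2.1)^2)
= sqrt(24.01 + 14.44)
= 6.2008
min_dist = center_dist - radius = 6.2008 - 0.6 = 5.6008 m


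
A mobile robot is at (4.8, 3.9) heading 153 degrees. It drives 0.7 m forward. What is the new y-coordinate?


y_new = y0 + d*sin(theta)
= 3.9 + 0.7*sin(153)
= 3.9 + 0.3178
= 4.2178


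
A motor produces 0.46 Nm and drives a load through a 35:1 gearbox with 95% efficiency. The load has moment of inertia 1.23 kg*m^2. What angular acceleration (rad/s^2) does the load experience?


tau_out = tau_motor * N * eta
= 0.46 * 35 * 0.95 = 15.295 Nm
alpha = tau_out / I = 15.295 / 1.23
= 12.435 rad/s^2


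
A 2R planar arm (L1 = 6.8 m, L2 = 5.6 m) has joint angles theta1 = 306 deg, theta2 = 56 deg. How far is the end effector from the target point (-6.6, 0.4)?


End effector via forward kinematics:
x = L1*cos(t1) + L2*cos(t1+t2) = 9.5935
y = L1*sin(t1) + L2*sin(t1+t2) = -5.3059
Distance to target:
d = sqrt((-6.6 - 9.5935)^2 + (0.4 - -5.3059)^2)
= sqrt(262.2304 + 32.557)
= 17.1694 m


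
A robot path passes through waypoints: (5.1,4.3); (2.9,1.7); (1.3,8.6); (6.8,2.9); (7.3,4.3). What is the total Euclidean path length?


Segment lengths:
  seg1 = sqrt((-2.2)^2 + (-2.6)^2) = 3.4059
  seg2 = sqrt((-1.6)^2 + (6.9)^2) = 7.0831
  seg3 = sqrt((5.5)^2 + (-5.7)^2) = 7.9209
  seg4 = sqrt((0.5)^2 + (1.4)^2) = 1.4866
Total = 19.8964


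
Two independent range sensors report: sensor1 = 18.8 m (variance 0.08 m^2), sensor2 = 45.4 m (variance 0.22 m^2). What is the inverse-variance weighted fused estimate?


w1 = (1/var1) / (1/var1 + 1/var2)
   = 12.5 / (12.5 + 4.5455) = 0.7333
w2 = 1 - w1 = 0.2667
fused = w1*s1 + w2*s2 = 13.7867 + 12.1067
= 25.8933 m


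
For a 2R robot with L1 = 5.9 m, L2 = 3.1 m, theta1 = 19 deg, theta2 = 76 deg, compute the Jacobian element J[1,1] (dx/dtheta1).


J[1,1] = -L1*sin(t1) - L2*sin(t1+t2)
= -5.9*sin(19) - 3.1*sin(95)
= -5.0091


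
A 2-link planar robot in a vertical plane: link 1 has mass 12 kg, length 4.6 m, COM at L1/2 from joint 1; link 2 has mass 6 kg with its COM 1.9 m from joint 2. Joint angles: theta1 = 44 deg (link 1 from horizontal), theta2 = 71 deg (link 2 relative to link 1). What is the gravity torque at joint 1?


Horizontal distance from joint 1 to link-1 COM:
  x_c1 = (L1/2)*cos(t1) = 2.3 * 0.7193 = 1.6545 m
Horizontal distance from joint 1 to link-2 COM:
  x_c2 = L1*cos(t1) + Lc2*cos(t1+t2)
       = 4.6*0.7193 + 1.9*-0.4226 = 2.506 m
tau1 = m1*g*x_c1 + m2*g*x_c2
     = 12*9.81*1.6545 + 6*9.81*2.506
     = 194.7656 + 147.5025
     = 342.268 Nm


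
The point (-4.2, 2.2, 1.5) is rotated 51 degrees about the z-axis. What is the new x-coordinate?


Rotation about z-axis: x' = x*cos(theta) - y*sin(theta)
= -4.2 * 0.6293 - 2.2 * 0.7771
= -4.3529


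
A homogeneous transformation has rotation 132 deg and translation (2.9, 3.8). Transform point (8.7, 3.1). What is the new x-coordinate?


x' = cos(theta)*px - sin(theta)*py + tx
= -0.6691*8.7 - 0.7431*3.1 + 2.9
= -5.2252


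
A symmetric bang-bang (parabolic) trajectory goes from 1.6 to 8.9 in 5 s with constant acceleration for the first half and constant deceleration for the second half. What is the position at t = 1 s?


Symmetric rest-to-rest: each phase covers (pf-p0)/2 in time T/2. 0.5*a*(T/2)^2 = (pf-p0)/2 => a = 4*(pf-p0)/T^2
a = 4*(8.9-1.6)/5^2 = 1.168
t = 1 is in the acceleration phase (t <= T/2).
p = p0 + 0.5*a*t^2 = 1.6 + 0.5*1.168*1^2
= 2.184


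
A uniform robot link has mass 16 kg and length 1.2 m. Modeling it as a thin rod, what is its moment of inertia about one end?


I = (1/3) * m * L^2
= (1/3) * 16 * 1.2^2
= 0.333333 * 16 * 1.44
= 7.68 kg*m^2


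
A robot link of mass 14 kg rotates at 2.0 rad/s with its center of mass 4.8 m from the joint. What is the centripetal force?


F = m * omega^2 * r
= 14 * 2.0^2 * 4.8
= 14 * 4.0 * 4.8
= 268.8 N


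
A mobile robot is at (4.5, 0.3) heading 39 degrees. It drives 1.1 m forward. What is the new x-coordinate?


x_new = x0 + d*cos(theta)
= 4.5 + 1.1*cos(39)
= 4.5 + 0.8549
= 5.3549


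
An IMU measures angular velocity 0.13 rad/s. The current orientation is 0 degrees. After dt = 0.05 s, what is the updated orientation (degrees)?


delta_theta = w * dt = 0.13 * 0.05 = 0.0065 rad
= 0.3724 deg
theta_new = 0 + 0.3724 = 0.3724 deg


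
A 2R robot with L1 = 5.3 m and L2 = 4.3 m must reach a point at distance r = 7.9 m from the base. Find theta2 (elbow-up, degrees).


cos(theta2) = (r^2 - L1^2 - L2^2) / (2*L1*L2)
cos(theta2) = (62.41 - 28.09 - 18.49) / 45.58
cos(theta2) = 0.347301
theta2 = 69.6777 degrees


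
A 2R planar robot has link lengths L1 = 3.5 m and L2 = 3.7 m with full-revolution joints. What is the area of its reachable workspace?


r_max = L1 + L2 = 7.2 m
r_min = |L1 - L2| = 0.2 m
Area = pi*(r_max^2 - r_min^2)
= pi*(51.84 - 0.04)
= pi * 51.8
= 162.7345 m^2


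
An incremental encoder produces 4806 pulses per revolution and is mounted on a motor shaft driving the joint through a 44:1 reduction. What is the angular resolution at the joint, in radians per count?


counts per rev = 4806
effective counts at joint = 4806 * 44 = 211464
resolution = 2*pi / 211464
= 2.9713e-05 rad/count


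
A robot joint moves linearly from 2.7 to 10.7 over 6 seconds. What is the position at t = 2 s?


s = t/T = 2/6 = 0.3333
p(t) = p0 + (pf-p0)*s
= 2.7 + (10.7 - 2.7) * 0.3333
= 5.3667


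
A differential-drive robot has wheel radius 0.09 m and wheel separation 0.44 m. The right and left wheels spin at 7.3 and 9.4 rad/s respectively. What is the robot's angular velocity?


vR = r*wR = 0.09*7.3 = 0.657 m/s
vL = r*wL = 0.09*9.4 = 0.846 m/s
v = (vR+vL)/2 = 0.7515 m/s
omega = (vR-vL)/L = -0.4295 rad/s
angular velocity = -0.4295 rad/s


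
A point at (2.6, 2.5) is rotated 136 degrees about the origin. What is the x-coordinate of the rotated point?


x' = x*cos(theta) - y*sin(theta)
cos(136 deg) = -0.7193, sin(136 deg) = 0.6947
x' = 2.6 * -0.7193 - 2.5 * 0.6947
= -1.8703 - 1.7366
= -3.6069


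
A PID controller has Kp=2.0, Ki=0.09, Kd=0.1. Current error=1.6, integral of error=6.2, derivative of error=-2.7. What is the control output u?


u = Kp*e + Ki*int(e) + Kd*de/dt
= 2.0*1.6 + 0.09*6.2 + 0.1*(-2.7)
= 3.2 + 0.558 + -0.27
= 3.488


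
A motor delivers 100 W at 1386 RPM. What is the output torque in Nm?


omega = 1386 * 2*pi/60 = 145.1416 rad/s
tau = P / omega = 100 / 145.1416
= 0.689 Nm


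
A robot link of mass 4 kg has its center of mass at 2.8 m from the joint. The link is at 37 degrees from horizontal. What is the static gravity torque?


tau = m*g*L*cos(angle)
= 4 * 9.81 * 2.8 * cos(37 deg)
= 4 * 9.81 * 2.8 * 0.7986
= 87.7477 Nm


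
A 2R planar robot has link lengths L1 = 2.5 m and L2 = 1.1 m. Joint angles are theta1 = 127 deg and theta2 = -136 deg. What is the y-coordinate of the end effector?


Convert angles to radians: theta1 = 2.2166, theta2 = -2.3736
y = L1*sin(theta1) + L2*sin(theta1+theta2)
y = 1.9966 + -0.1721
y = 1.8245


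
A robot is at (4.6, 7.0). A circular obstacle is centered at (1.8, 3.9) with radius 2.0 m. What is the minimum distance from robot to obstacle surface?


center_dist = sqrt((4.6-1.8)^2 + (7.0-3.9)^2)
= sqrt(7.84 + 9.61)
= 4.1773
min_dist = center_dist - radius = 4.1773 - 2.0 = 2.1773 m


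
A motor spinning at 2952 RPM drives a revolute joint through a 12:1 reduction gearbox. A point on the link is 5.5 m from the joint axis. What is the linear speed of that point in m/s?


omega_motor = 2952 * 2*pi/60 = 309.1327 rad/s
omega_joint = omega_motor / 12 = 25.7611 rad/s
v = omega_joint * r = 25.7611 * 5.5
= 141.6858 m/s


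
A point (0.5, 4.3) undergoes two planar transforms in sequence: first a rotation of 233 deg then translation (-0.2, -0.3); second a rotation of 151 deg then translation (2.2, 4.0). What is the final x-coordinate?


After transform 1:
x1 = cos(233)*0.5 - sin(233)*4.3 + -0.2 = 2.9332
y1 = sin(233)*0.5 + cos(233)*4.3 + -0.3 = -3.2871
After transform 2:
x2 = cos(151)*2.9332 - sin(151)*-3.2871 + 2.2
= 1.2282


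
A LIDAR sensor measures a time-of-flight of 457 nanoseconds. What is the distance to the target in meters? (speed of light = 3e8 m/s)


tof = 457 ns = 4.57e-07 s
dist = c * tof / 2
= 3e8 * 4.57e-07 / 2
= 68.55 m


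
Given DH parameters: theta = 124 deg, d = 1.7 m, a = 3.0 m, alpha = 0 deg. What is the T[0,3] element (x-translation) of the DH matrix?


T[0,3] = a * cos(theta)
= 3.0 * cos(124 deg)
= 3.0 * -0.5592
= -1.6776


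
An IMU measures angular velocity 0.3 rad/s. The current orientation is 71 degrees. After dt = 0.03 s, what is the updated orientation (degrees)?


delta_theta = w * dt = 0.3 * 0.03 = 0.009 rad
= 0.5157 deg
theta_new = 71 + 0.5157 = 71.5157 deg


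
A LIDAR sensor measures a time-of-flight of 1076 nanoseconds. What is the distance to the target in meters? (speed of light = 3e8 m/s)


tof = 1076 ns = 1.076e-06 s
dist = c * tof / 2
= 3e8 * 1.076e-06 / 2
= 161.4 m


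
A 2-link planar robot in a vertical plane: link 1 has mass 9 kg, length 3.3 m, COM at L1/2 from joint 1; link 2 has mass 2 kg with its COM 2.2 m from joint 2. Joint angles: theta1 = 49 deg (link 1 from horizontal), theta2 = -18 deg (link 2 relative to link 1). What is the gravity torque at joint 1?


Horizontal distance from joint 1 to link-1 COM:
  x_c1 = (L1/2)*cos(t1) = 1.65 * 0.6561 = 1.0825 m
Horizontal distance from joint 1 to link-2 COM:
  x_c2 = L1*cos(t1) + Lc2*cos(t1+t2)
       = 3.3*0.6561 + 2.2*0.8572 = 4.0508 m
tau1 = m1*g*x_c1 + m2*g*x_c2
     = 9*9.81*1.0825 + 2*9.81*4.0508
     = 95.5737 + 79.476
     = 175.0497 Nm


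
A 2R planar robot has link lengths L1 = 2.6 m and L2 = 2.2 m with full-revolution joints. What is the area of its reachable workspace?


r_max = L1 + L2 = 4.8 m
r_min = |L1 - L2| = 0.4 m
Area = pi*(r_max^2 - r_min^2)
= pi*(23.04 - 0.16)
= pi * 22.88
= 71.8796 m^2


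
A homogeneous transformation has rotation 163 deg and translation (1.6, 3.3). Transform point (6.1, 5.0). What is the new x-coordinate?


x' = cos(theta)*px - sin(theta)*py + tx
= -0.9563*6.1 - 0.2924*5.0 + 1.6
= -5.6953


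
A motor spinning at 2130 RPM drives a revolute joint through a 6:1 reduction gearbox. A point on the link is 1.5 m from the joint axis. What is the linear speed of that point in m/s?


omega_motor = 2130 * 2*pi/60 = 223.0531 rad/s
omega_joint = omega_motor / 6 = 37.1755 rad/s
v = omega_joint * r = 37.1755 * 1.5
= 55.7633 m/s


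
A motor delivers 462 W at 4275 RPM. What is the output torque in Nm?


omega = 4275 * 2*pi/60 = 447.677 rad/s
tau = P / omega = 462 / 447.677
= 1.032 Nm


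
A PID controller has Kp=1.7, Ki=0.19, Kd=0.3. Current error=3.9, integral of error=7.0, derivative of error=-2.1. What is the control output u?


u = Kp*e + Ki*int(e) + Kd*de/dt
= 1.7*3.9 + 0.19*7.0 + 0.3*(-2.1)
= 6.63 + 1.33 + -0.63
= 7.33


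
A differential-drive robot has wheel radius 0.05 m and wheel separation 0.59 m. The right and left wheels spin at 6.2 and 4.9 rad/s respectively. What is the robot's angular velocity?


vR = r*wR = 0.05*6.2 = 0.31 m/s
vL = r*wL = 0.05*4.9 = 0.245 m/s
v = (vR+vL)/2 = 0.2775 m/s
omega = (vR-vL)/L = 0.1102 rad/s
angular velocity = 0.1102 rad/s


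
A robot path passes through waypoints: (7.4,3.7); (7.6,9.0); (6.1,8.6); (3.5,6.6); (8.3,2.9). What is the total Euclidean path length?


Segment lengths:
  seg1 = sqrt((0.2)^2 + (5.3)^2) = 5.3038
  seg2 = sqrt((-1.5)^2 + (-0.4)^2) = 1.5524
  seg3 = sqrt((-2.6)^2 + (-2.0)^2) = 3.2802
  seg4 = sqrt((4.8)^2 + (-3.7)^2) = 6.0605
Total = 16.197


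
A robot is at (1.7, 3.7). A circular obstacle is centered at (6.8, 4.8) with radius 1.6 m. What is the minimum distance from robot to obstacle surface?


center_dist = sqrt((1.7-6.8)^2 + (3.7-4.8)^2)
= sqrt(26.01 + 1.21)
= 5.2173
min_dist = center_dist - radius = 5.2173 - 1.6 = 3.6173 m


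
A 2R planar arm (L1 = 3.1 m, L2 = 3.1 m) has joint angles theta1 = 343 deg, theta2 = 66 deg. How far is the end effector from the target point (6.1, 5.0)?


End effector via forward kinematics:
x = L1*cos(t1) + L2*cos(t1+t2) = 4.9983
y = L1*sin(t1) + L2*sin(t1+t2) = 1.4332
Distance to target:
d = sqrt((6.1 - 4.9983)^2 + (5.0 - 1.4332)^2)
= sqrt(1.2137 + 12.7217)
= 3.733 m


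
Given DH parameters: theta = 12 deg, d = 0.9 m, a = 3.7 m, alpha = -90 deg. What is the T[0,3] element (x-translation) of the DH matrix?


T[0,3] = a * cos(theta)
= 3.7 * cos(12 deg)
= 3.7 * 0.9781
= 3.6191


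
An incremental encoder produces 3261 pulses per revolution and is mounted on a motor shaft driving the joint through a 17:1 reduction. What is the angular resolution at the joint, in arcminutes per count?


counts per rev = 3261
effective counts at joint = 3261 * 17 = 55437
resolution = 360*60 / 55437
= 0.3896 arcmin/count


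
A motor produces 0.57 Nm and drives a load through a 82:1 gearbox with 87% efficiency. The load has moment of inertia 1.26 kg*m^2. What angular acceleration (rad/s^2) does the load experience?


tau_out = tau_motor * N * eta
= 0.57 * 82 * 0.87 = 40.6638 Nm
alpha = tau_out / I = 40.6638 / 1.26
= 32.2729 rad/s^2


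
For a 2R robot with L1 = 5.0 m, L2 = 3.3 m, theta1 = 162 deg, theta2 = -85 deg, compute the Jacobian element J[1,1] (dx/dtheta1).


J[1,1] = -L1*sin(t1) - L2*sin(t1+t2)
= -5.0*sin(162) - 3.3*sin(77)
= -4.7605


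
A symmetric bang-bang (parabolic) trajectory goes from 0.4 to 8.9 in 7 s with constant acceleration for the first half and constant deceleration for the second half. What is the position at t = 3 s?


Symmetric rest-to-rest: each phase covers (pf-p0)/2 in time T/2. 0.5*a*(T/2)^2 = (pf-p0)/2 => a = 4*(pf-p0)/T^2
a = 4*(8.9-0.4)/7^2 = 0.6939
t = 3 is in the acceleration phase (t <= T/2).
p = p0 + 0.5*a*t^2 = 0.4 + 0.5*0.6939*3^2
= 3.5224


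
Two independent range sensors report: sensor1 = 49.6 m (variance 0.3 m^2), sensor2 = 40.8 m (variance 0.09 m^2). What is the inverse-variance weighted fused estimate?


w1 = (1/var1) / (1/var1 + 1/var2)
   = 3.3333 / (3.3333 + 11.1111) = 0.2308
w2 = 1 - w1 = 0.7692
fused = w1*s1 + w2*s2 = 11.4462 + 31.3846
= 42.8308 m


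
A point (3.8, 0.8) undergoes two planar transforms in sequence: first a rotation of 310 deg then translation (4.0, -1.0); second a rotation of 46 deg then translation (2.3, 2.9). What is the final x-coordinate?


After transform 1:
x1 = cos(310)*3.8 - sin(310)*0.8 + 4.0 = 7.0554
y1 = sin(310)*3.8 + cos(310)*0.8 + -1.0 = -3.3967
After transform 2:
x2 = cos(46)*7.0554 - sin(46)*-3.3967 + 2.3
= 9.6445


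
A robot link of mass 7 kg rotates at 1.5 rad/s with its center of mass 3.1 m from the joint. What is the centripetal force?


F = m * omega^2 * r
= 7 * 1.5^2 * 3.1
= 7 * 2.25 * 3.1
= 48.825 N


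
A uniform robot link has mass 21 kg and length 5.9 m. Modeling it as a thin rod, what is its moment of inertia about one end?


I = (1/3) * m * L^2
= (1/3) * 21 * 5.9^2
= 0.333333 * 21 * 34.81
= 243.67 kg*m^2


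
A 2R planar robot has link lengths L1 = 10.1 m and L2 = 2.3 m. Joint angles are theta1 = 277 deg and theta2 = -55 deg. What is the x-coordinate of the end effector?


Convert angles to radians: theta1 = 4.8346, theta2 = -0.9599
x = L1*cos(theta1) + L2*cos(theta1+theta2)
x = 1.2309 + -1.7092
x = -0.4784


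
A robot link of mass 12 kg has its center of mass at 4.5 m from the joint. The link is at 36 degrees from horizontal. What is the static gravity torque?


tau = m*g*L*cos(angle)
= 12 * 9.81 * 4.5 * cos(36 deg)
= 12 * 9.81 * 4.5 * 0.809
= 428.5687 Nm


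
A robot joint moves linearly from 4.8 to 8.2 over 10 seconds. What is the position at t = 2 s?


s = t/T = 2/10 = 0.2
p(t) = p0 + (pf-p0)*s
= 4.8 + (8.2 - 4.8) * 0.2
= 5.48


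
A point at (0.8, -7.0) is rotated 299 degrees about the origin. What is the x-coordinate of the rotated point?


x' = x*cos(theta) - y*sin(theta)
cos(299 deg) = 0.4848, sin(299 deg) = -0.8746
x' = 0.8 * 0.4848 - -7.0 * -0.8746
= 0.3878 - 6.1223
= -5.7345


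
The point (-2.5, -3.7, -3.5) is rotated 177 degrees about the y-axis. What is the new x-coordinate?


Rotation about y-axis: x' = x*cos(theta) + z*sin(theta)
= -2.5 * -0.9986 + -3.5 * 0.0523
= 2.3134


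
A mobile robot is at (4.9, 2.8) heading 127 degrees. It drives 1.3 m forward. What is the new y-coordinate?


y_new = y0 + d*sin(theta)
= 2.8 + 1.3*sin(127)
= 2.8 + 1.0382
= 3.8382


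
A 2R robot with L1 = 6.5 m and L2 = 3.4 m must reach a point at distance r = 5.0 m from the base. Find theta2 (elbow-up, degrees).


cos(theta2) = (r^2 - L1^2 - L2^2) / (2*L1*L2)
cos(theta2) = (25.0 - 42.25 - 11.56) / 44.2
cos(theta2) = -0.65181
theta2 = 130.6782 degrees


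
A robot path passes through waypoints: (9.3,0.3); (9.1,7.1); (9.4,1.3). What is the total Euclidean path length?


Segment lengths:
  seg1 = sqrt((-0.2)^2 + (6.8)^2) = 6.8029
  seg2 = sqrt((0.3)^2 + (-5.8)^2) = 5.8078
Total = 12.6107


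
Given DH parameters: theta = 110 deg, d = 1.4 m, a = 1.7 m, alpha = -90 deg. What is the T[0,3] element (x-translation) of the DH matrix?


T[0,3] = a * cos(theta)
= 1.7 * cos(110 deg)
= 1.7 * -0.342
= -0.5814


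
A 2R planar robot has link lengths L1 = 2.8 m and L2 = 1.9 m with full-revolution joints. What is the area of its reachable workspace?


r_max = L1 + L2 = 4.7 m
r_min = |L1 - L2| = 0.9 m
Area = pi*(r_max^2 - r_min^2)
= pi*(22.09 - 0.81)
= pi * 21.28
= 66.8531 m^2


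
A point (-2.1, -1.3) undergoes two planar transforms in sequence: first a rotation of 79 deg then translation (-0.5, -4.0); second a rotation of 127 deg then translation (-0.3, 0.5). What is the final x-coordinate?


After transform 1:
x1 = cos(79)*-2.1 - sin(79)*-1.3 + -0.5 = 0.3754
y1 = sin(79)*-2.1 + cos(79)*-1.3 + -4.0 = -6.3095
After transform 2:
x2 = cos(127)*0.3754 - sin(127)*-6.3095 + -0.3
= 4.513


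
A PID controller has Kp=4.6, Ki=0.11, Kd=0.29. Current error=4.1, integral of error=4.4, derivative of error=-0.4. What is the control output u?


u = Kp*e + Ki*int(e) + Kd*de/dt
= 4.6*4.1 + 0.11*4.4 + 0.29*(-0.4)
= 18.86 + 0.484 + -0.116
= 19.228


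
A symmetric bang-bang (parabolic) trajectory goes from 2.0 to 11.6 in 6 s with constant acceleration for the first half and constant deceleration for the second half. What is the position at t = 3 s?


Symmetric rest-to-rest: each phase covers (pf-p0)/2 in time T/2. 0.5*a*(T/2)^2 = (pf-p0)/2 => a = 4*(pf-p0)/T^2
a = 4*(11.6-2.0)/6^2 = 1.0667
t = 3 is in the acceleration phase (t <= T/2).
p = p0 + 0.5*a*t^2 = 2.0 + 0.5*1.0667*3^2
= 6.8


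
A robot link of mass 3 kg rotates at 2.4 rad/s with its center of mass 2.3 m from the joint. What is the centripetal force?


F = m * omega^2 * r
= 3 * 2.4^2 * 2.3
= 3 * 5.76 * 2.3
= 39.744 N


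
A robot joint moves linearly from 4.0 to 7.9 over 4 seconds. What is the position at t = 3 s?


s = t/T = 3/4 = 0.75
p(t) = p0 + (pf-p0)*s
= 4.0 + (7.9 - 4.0) * 0.75
= 6.925


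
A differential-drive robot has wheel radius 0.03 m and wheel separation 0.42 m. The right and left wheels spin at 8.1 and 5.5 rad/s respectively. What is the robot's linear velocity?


vR = r*wR = 0.03*8.1 = 0.243 m/s
vL = r*wL = 0.03*5.5 = 0.165 m/s
v = (vR+vL)/2 = 0.204 m/s
omega = (vR-vL)/L = 0.1857 rad/s
linear velocity = 0.204 m/s


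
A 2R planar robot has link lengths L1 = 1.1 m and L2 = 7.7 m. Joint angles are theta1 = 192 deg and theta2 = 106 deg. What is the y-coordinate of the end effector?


Convert angles to radians: theta1 = 3.351, theta2 = 1.85
y = L1*sin(theta1) + L2*sin(theta1+theta2)
y = -0.2287 + -6.7987
y = -7.0274


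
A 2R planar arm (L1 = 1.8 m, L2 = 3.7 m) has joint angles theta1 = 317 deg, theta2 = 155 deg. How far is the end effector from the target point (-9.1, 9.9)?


End effector via forward kinematics:
x = L1*cos(t1) + L2*cos(t1+t2) = -0.0696
y = L1*sin(t1) + L2*sin(t1+t2) = 2.203
Distance to target:
d = sqrt((-9.1 - -0.0696)^2 + (9.9 - 2.203)^2)
= sqrt(81.548 + 59.2441)
= 11.8656 m


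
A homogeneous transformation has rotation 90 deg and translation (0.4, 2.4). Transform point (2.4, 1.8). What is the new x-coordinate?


x' = cos(theta)*px - sin(theta)*py + tx
= 0.0*2.4 - 1.0*1.8 + 0.4
= -1.4


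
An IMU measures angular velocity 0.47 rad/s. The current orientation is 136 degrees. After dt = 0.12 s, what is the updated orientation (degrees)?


delta_theta = w * dt = 0.47 * 0.12 = 0.0564 rad
= 3.2315 deg
theta_new = 136 + 3.2315 = 139.2315 deg


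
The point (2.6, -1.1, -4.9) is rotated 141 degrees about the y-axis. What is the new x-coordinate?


Rotation about y-axis: x' = x*cos(theta) + z*sin(theta)
= 2.6 * -0.7771 + -4.9 * 0.6293
= -5.1042


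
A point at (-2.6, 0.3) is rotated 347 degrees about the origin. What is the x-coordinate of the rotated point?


x' = x*cos(theta) - y*sin(theta)
cos(347 deg) = 0.9744, sin(347 deg) = -0.225
x' = -2.6 * 0.9744 - 0.3 * -0.225
= -2.5334 - -0.0675
= -2.4659


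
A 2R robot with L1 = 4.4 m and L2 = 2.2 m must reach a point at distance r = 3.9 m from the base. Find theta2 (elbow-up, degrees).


cos(theta2) = (r^2 - L1^2 - L2^2) / (2*L1*L2)
cos(theta2) = (15.21 - 19.36 - 4.84) / 19.36
cos(theta2) = -0.46436
theta2 = 117.6688 degrees


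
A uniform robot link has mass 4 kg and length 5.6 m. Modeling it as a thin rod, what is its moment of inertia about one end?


I = (1/3) * m * L^2
= (1/3) * 4 * 5.6^2
= 0.333333 * 4 * 31.36
= 41.8133 kg*m^2


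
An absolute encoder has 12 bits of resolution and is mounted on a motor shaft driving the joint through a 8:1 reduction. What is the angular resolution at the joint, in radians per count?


counts = 2^12 = 4096
effective counts at joint = 4096 * 8 = 32768
resolution = 2*pi / 32768
= 1.9175e-04 rad/count


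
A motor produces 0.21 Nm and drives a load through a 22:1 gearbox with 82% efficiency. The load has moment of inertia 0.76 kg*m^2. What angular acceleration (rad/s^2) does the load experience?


tau_out = tau_motor * N * eta
= 0.21 * 22 * 0.82 = 3.7884 Nm
alpha = tau_out / I = 3.7884 / 0.76
= 4.9847 rad/s^2


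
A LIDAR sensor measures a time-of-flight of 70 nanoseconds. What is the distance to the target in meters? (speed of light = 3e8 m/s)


tof = 70 ns = 7e-08 s
dist = c * tof / 2
= 3e8 * 7e-08 / 2
= 10.5 m


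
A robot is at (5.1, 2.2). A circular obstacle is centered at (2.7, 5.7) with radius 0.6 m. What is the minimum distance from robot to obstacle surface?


center_dist = sqrt((5.1-2.7)^2 + (2.2-5.7)^2)
= sqrt(5.76 + 12.25)
= 4.2438
min_dist = center_dist - radius = 4.2438 - 0.6 = 3.6438 m


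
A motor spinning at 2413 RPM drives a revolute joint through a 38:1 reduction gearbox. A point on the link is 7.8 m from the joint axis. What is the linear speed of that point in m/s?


omega_motor = 2413 * 2*pi/60 = 252.6888 rad/s
omega_joint = omega_motor / 38 = 6.6497 rad/s
v = omega_joint * r = 6.6497 * 7.8
= 51.8677 m/s


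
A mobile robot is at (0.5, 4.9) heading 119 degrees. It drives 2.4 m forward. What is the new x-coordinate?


x_new = x0 + d*cos(theta)
= 0.5 + 2.4*cos(119)
= 0.5 + -1.1635
= -0.6635


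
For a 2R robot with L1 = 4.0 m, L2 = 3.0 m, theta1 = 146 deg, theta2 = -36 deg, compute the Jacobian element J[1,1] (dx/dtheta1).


J[1,1] = -L1*sin(t1) - L2*sin(t1+t2)
= -4.0*sin(146) - 3.0*sin(110)
= -5.0558


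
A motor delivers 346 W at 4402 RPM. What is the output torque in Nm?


omega = 4402 * 2*pi/60 = 460.9764 rad/s
tau = P / omega = 346 / 460.9764
= 0.7506 Nm


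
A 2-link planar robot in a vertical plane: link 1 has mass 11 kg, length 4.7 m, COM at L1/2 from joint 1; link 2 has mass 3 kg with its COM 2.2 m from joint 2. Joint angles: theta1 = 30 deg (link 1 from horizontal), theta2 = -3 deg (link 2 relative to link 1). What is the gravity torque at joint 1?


Horizontal distance from joint 1 to link-1 COM:
  x_c1 = (L1/2)*cos(t1) = 2.35 * 0.866 = 2.0352 m
Horizontal distance from joint 1 to link-2 COM:
  x_c2 = L1*cos(t1) + Lc2*cos(t1+t2)
       = 4.7*0.866 + 2.2*0.891 = 6.0305 m
tau1 = m1*g*x_c1 + m2*g*x_c2
     = 11*9.81*2.0352 + 3*9.81*6.0305
     = 219.6141 + 177.4786
     = 397.0927 Nm


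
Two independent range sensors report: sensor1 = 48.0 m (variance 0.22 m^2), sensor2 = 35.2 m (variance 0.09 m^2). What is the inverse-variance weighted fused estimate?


w1 = (1/var1) / (1/var1 + 1/var2)
   = 4.5455 / (4.5455 + 11.1111) = 0.2903
w2 = 1 - w1 = 0.7097
fused = w1*s1 + w2*s2 = 13.9355 + 24.9806
= 38.9161 m


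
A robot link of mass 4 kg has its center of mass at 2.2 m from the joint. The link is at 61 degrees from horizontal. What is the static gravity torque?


tau = m*g*L*cos(angle)
= 4 * 9.81 * 2.2 * cos(61 deg)
= 4 * 9.81 * 2.2 * 0.4848
= 41.8526 Nm


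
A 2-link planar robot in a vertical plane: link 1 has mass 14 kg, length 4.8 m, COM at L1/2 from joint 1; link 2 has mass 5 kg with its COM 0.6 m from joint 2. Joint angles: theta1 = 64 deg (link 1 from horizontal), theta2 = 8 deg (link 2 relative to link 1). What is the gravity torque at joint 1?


Horizontal distance from joint 1 to link-1 COM:
  x_c1 = (L1/2)*cos(t1) = 2.4 * 0.4384 = 1.0521 m
Horizontal distance from joint 1 to link-2 COM:
  x_c2 = L1*cos(t1) + Lc2*cos(t1+t2)
       = 4.8*0.4384 + 0.6*0.309 = 2.2896 m
tau1 = m1*g*x_c1 + m2*g*x_c2
     = 14*9.81*1.0521 + 5*9.81*2.2896
     = 144.4941 + 112.3045
     = 256.7986 Nm


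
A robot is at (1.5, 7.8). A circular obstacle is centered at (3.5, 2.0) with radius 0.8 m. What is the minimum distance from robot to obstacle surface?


center_dist = sqrt((1.5-3.5)^2 + (7.8-2.0)^2)
= sqrt(4.0 + 33.64)
= 6.1351
min_dist = center_dist - radius = 6.1351 - 0.8 = 5.3351 m


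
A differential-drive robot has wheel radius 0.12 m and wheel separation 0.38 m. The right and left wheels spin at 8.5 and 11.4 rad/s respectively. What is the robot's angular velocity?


vR = r*wR = 0.12*8.5 = 1.02 m/s
vL = r*wL = 0.12*11.4 = 1.368 m/s
v = (vR+vL)/2 = 1.194 m/s
omega = (vR-vL)/L = -0.9158 rad/s
angular velocity = -0.9158 rad/s


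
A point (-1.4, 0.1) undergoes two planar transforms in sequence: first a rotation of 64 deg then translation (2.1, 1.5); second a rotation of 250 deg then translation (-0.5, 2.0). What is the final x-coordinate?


After transform 1:
x1 = cos(64)*-1.4 - sin(64)*0.1 + 2.1 = 1.3964
y1 = sin(64)*-1.4 + cos(64)*0.1 + 1.5 = 0.2855
After transform 2:
x2 = cos(250)*1.3964 - sin(250)*0.2855 + -0.5
= -0.7093


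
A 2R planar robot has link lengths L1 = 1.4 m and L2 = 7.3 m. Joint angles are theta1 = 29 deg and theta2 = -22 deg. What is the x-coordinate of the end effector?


Convert angles to radians: theta1 = 0.5061, theta2 = -0.384
x = L1*cos(theta1) + L2*cos(theta1+theta2)
x = 1.2245 + 7.2456
x = 8.4701


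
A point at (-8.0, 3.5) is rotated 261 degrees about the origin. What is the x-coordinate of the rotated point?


x' = x*cos(theta) - y*sin(theta)
cos(261 deg) = -0.1564, sin(261 deg) = -0.9877
x' = -8.0 * -0.1564 - 3.5 * -0.9877
= 1.2515 - -3.4569
= 4.7084


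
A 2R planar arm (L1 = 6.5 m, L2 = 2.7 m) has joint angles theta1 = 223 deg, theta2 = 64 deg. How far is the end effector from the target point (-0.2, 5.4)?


End effector via forward kinematics:
x = L1*cos(t1) + L2*cos(t1+t2) = -3.9644
y = L1*sin(t1) + L2*sin(t1+t2) = -7.015
Distance to target:
d = sqrt((-0.2 - -3.9644)^2 + (5.4 - -7.015)^2)
= sqrt(14.1707 + 154.1325)
= 12.9732 m


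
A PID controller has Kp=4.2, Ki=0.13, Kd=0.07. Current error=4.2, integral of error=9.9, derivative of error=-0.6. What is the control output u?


u = Kp*e + Ki*int(e) + Kd*de/dt
= 4.2*4.2 + 0.13*9.9 + 0.07*(-0.6)
= 17.64 + 1.287 + -0.042
= 18.885


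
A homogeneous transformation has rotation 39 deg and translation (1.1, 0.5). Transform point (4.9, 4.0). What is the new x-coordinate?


x' = cos(theta)*px - sin(theta)*py + tx
= 0.7771*4.9 - 0.6293*4.0 + 1.1
= 2.3907


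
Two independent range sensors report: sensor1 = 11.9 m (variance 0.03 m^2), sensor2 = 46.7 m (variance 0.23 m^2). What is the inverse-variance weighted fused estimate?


w1 = (1/var1) / (1/var1 + 1/var2)
   = 33.3333 / (33.3333 + 4.3478) = 0.8846
w2 = 1 - w1 = 0.1154
fused = w1*s1 + w2*s2 = 10.5269 + 5.3885
= 15.9154 m


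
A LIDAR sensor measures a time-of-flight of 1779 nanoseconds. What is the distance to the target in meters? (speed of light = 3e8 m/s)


tof = 1779 ns = 1.779e-06 s
dist = c * tof / 2
= 3e8 * 1.779e-06 / 2
= 266.85 m


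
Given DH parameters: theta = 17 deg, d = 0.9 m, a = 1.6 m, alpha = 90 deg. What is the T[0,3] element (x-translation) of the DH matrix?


T[0,3] = a * cos(theta)
= 1.6 * cos(17 deg)
= 1.6 * 0.9563
= 1.5301


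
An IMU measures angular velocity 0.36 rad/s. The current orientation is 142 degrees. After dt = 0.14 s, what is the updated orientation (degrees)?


delta_theta = w * dt = 0.36 * 0.14 = 0.0504 rad
= 2.8877 deg
theta_new = 142 + 2.8877 = 144.8877 deg


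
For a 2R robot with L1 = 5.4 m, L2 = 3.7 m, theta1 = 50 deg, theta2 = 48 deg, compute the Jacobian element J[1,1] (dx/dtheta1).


J[1,1] = -L1*sin(t1) - L2*sin(t1+t2)
= -5.4*sin(50) - 3.7*sin(98)
= -7.8006


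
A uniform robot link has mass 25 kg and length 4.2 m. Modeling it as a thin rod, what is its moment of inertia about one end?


I = (1/3) * m * L^2
= (1/3) * 25 * 4.2^2
= 0.333333 * 25 * 17.64
= 147.0 kg*m^2


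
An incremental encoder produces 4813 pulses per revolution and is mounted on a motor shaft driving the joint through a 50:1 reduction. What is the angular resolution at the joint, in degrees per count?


counts per rev = 4813
effective counts at joint = 4813 * 50 = 240650
resolution = 360 / 240650
= 0.0015 deg/count


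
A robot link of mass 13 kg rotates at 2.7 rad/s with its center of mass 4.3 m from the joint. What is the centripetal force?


F = m * omega^2 * r
= 13 * 2.7^2 * 4.3
= 13 * 7.29 * 4.3
= 407.511 N


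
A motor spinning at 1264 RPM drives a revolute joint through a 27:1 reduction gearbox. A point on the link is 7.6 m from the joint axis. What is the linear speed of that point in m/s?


omega_motor = 1264 * 2*pi/60 = 132.3658 rad/s
omega_joint = omega_motor / 27 = 4.9024 rad/s
v = omega_joint * r = 4.9024 * 7.6
= 37.2585 m/s


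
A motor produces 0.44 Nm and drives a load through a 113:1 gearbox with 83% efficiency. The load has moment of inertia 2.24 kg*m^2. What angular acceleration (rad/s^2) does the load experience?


tau_out = tau_motor * N * eta
= 0.44 * 113 * 0.83 = 41.2676 Nm
alpha = tau_out / I = 41.2676 / 2.24
= 18.423 rad/s^2


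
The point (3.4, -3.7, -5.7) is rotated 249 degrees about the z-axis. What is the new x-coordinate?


Rotation about z-axis: x' = x*cos(theta) - y*sin(theta)
= 3.4 * -0.3584 - -3.7 * -0.9336
= -4.6727


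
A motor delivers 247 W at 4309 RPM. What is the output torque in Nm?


omega = 4309 * 2*pi/60 = 451.2374 rad/s
tau = P / omega = 247 / 451.2374
= 0.5474 Nm


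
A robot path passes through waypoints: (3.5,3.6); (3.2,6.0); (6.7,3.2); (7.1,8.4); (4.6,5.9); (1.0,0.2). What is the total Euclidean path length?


Segment lengths:
  seg1 = sqrt((-0.3)^2 + (2.4)^2) = 2.4187
  seg2 = sqrt((3.5)^2 + (-2.8)^2) = 4.4822
  seg3 = sqrt((0.4)^2 + (5.2)^2) = 5.2154
  seg4 = sqrt((-2.5)^2 + (-2.5)^2) = 3.5355
  seg5 = sqrt((-3.6)^2 + (-5.7)^2) = 6.7417
Total = 22.3934


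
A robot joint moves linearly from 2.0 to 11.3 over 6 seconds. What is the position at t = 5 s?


s = t/T = 5/6 = 0.8333
p(t) = p0 + (pf-p0)*s
= 2.0 + (11.3 - 2.0) * 0.8333
= 9.75


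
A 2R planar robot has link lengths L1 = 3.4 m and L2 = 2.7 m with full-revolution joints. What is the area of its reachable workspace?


r_max = L1 + L2 = 6.1 m
r_min = |L1 - L2| = 0.7 m
Area = pi*(r_max^2 - r_min^2)
= pi*(37.21 - 0.49)
= pi * 36.72
= 115.3593 m^2


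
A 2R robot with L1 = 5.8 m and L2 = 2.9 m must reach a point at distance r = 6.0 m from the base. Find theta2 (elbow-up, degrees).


cos(theta2) = (r^2 - L1^2 - L2^2) / (2*L1*L2)
cos(theta2) = (36.0 - 33.64 - 8.41) / 33.64
cos(theta2) = -0.179845
theta2 = 100.3608 degrees


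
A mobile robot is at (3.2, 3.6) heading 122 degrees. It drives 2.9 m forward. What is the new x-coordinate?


x_new = x0 + d*cos(theta)
= 3.2 + 2.9*cos(122)
= 3.2 + -1.5368
= 1.6632


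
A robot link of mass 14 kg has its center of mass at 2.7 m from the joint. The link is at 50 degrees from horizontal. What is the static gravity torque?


tau = m*g*L*cos(angle)
= 14 * 9.81 * 2.7 * cos(50 deg)
= 14 * 9.81 * 2.7 * 0.6428
= 238.3572 Nm


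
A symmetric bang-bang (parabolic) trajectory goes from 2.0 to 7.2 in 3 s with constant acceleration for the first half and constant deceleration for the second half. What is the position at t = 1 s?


Symmetric rest-to-rest: each phase covers (pf-p0)/2 in time T/2. 0.5*a*(T/2)^2 = (pf-p0)/2 => a = 4*(pf-p0)/T^2
a = 4*(7.2-2.0)/3^2 = 2.3111
t = 1 is in the acceleration phase (t <= T/2).
p = p0 + 0.5*a*t^2 = 2.0 + 0.5*2.3111*1^2
= 3.1556


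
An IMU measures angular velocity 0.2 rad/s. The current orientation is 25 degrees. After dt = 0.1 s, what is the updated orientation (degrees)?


delta_theta = w * dt = 0.2 * 0.1 = 0.02 rad
= 1.1459 deg
theta_new = 25 + 1.1459 = 26.1459 deg


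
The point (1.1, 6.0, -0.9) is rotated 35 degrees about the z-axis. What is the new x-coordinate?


Rotation about z-axis: x' = x*cos(theta) - y*sin(theta)
= 1.1 * 0.8192 - 6.0 * 0.5736
= -2.5404


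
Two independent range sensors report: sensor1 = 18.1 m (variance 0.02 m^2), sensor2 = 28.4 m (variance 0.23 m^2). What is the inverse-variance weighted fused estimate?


w1 = (1/var1) / (1/var1 + 1/var2)
   = 50.0 / (50.0 + 4.3478) = 0.92
w2 = 1 - w1 = 0.08
fused = w1*s1 + w2*s2 = 16.652 + 2.272
= 18.924 m


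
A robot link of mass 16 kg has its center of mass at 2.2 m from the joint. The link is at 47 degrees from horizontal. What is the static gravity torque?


tau = m*g*L*cos(angle)
= 16 * 9.81 * 2.2 * cos(47 deg)
= 16 * 9.81 * 2.2 * 0.682
= 235.5022 Nm


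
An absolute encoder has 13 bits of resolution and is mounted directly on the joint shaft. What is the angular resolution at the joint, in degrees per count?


counts = 2^13 = 8192
resolution = 360 / 8192
= 0.0439 deg/count


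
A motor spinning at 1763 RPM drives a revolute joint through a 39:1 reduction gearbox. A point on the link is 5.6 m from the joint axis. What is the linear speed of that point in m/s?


omega_motor = 1763 * 2*pi/60 = 184.6209 rad/s
omega_joint = omega_motor / 39 = 4.7339 rad/s
v = omega_joint * r = 4.7339 * 5.6
= 26.5097 m/s


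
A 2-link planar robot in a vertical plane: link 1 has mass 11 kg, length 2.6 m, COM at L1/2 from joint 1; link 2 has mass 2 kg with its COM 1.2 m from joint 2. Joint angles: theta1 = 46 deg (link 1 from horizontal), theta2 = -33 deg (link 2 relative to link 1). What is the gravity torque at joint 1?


Horizontal distance from joint 1 to link-1 COM:
  x_c1 = (L1/2)*cos(t1) = 1.3 * 0.6947 = 0.9031 m
Horizontal distance from joint 1 to link-2 COM:
  x_c2 = L1*cos(t1) + Lc2*cos(t1+t2)
       = 2.6*0.6947 + 1.2*0.9744 = 2.9754 m
tau1 = m1*g*x_c1 + m2*g*x_c2
     = 11*9.81*0.9031 + 2*9.81*2.9754
     = 97.4488 + 58.3765
     = 155.8252 Nm
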